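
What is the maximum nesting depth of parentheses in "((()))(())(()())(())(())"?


Input: "((()))(())(()())(())(())"
Tracking depth:
  Position 0 '(': depth becomes 1
  Position 1 '(': depth becomes 2
  Position 2 '(': depth becomes 3
  Position 3 ')': depth becomes 2
  Position 4 ')': depth becomes 1
  Position 5 ')': depth becomes 0
  Position 6 '(': depth becomes 1
  Position 7 '(': depth becomes 2
  Position 8 ')': depth becomes 1
  Position 9 ')': depth becomes 0
  Position 10 '(': depth becomes 1
  Position 11 '(': depth becomes 2
  Position 12 ')': depth becomes 1
  Position 13 '(': depth becomes 2
  Position 14 ')': depth becomes 1
  Position 15 ')': depth becomes 0
  Position 16 '(': depth becomes 1
  Position 17 '(': depth becomes 2
  Position 18 ')': depth becomes 1
  Position 19 ')': depth becomes 0
  Position 20 '(': depth becomes 1
  Position 21 '(': depth becomes 2
  Position 22 ')': depth becomes 1
  Position 23 ')': depth becomes 0
Maximum depth reached: 3

3


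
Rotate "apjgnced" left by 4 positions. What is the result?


Input: "apjgnced", rotate left by 4
First 4 characters: "apjg"
Remaining characters: "nced"
Concatenate remaining + first: "nced" + "apjg" = "ncedapjg"

ncedapjg


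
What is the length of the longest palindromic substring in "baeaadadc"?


Input: "baeaadadc"
Checking substrings for palindromes:
  [1:4] "aea" (len 3) => palindrome
  [4:7] "ada" (len 3) => palindrome
  [5:8] "dad" (len 3) => palindrome
  [3:5] "aa" (len 2) => palindrome
Longest palindromic substring: "aea" with length 3

3


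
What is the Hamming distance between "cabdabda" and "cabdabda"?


Comparing "cabdabda" and "cabdabda" position by position:
  Position 0: 'c' vs 'c' => same
  Position 1: 'a' vs 'a' => same
  Position 2: 'b' vs 'b' => same
  Position 3: 'd' vs 'd' => same
  Position 4: 'a' vs 'a' => same
  Position 5: 'b' vs 'b' => same
  Position 6: 'd' vs 'd' => same
  Position 7: 'a' vs 'a' => same
Total differences (Hamming distance): 0

0


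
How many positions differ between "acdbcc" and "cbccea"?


Comparing "acdbcc" and "cbccea" position by position:
  Position 0: 'a' vs 'c' => DIFFER
  Position 1: 'c' vs 'b' => DIFFER
  Position 2: 'd' vs 'c' => DIFFER
  Position 3: 'b' vs 'c' => DIFFER
  Position 4: 'c' vs 'e' => DIFFER
  Position 5: 'c' vs 'a' => DIFFER
Positions that differ: 6

6


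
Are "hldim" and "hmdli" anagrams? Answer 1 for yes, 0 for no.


Strings: "hldim", "hmdli"
Sorted first:  dhilm
Sorted second: dhilm
Sorted forms match => anagrams

1


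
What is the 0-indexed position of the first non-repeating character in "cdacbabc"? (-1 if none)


Input: cdacbabc
Character frequencies:
  'a': 2
  'b': 2
  'c': 3
  'd': 1
Scanning left to right for freq == 1:
  Position 0 ('c'): freq=3, skip
  Position 1 ('d'): unique! => answer = 1

1


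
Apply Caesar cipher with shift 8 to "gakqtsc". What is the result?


Caesar cipher: shift "gakqtsc" by 8
  'g' (pos 6) + 8 = pos 14 = 'o'
  'a' (pos 0) + 8 = pos 8 = 'i'
  'k' (pos 10) + 8 = pos 18 = 's'
  'q' (pos 16) + 8 = pos 24 = 'y'
  't' (pos 19) + 8 = pos 1 = 'b'
  's' (pos 18) + 8 = pos 0 = 'a'
  'c' (pos 2) + 8 = pos 10 = 'k'
Result: oisybak

oisybak


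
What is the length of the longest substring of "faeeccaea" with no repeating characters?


Input: "faeeccaea"
Sliding window (track last position of each char):
  Position 0 ('f'): window [0,0] length 1 -- new best
  Position 1 ('a'): window [0,1] length 2 -- new best
  Position 2 ('e'): window [0,2] length 3 -- new best
  Position 3 ('e'): repeat (last at 2), move window start to 3
  Position 3 ('e'): window [3,3] length 1
  Position 4 ('c'): window [3,4] length 2
  Position 5 ('c'): repeat (last at 4), move window start to 5
  Position 5 ('c'): window [5,5] length 1
  Position 6 ('a'): window [5,6] length 2
  Position 7 ('e'): window [5,7] length 3
  Position 8 ('a'): repeat (last at 6), move window start to 7
  Position 8 ('a'): window [7,8] length 2
Longest substring with no repeats: "fae" with length 3

3


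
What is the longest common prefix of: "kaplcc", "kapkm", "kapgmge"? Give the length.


Words: kaplcc, kapkm, kapgmge
  Position 0: all 'k' => match
  Position 1: all 'a' => match
  Position 2: all 'p' => match
  Position 3: ('l', 'k', 'g') => mismatch, stop
LCP = "kap" (length 3)

3


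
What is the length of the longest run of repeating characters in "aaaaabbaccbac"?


Input: "aaaaabbaccbac"
Scanning for longest run:
  Position 1 ('a'): continues run of 'a', length=2
  Position 2 ('a'): continues run of 'a', length=3
  Position 3 ('a'): continues run of 'a', length=4
  Position 4 ('a'): continues run of 'a', length=5
  Position 5 ('b'): new char, reset run to 1
  Position 6 ('b'): continues run of 'b', length=2
  Position 7 ('a'): new char, reset run to 1
  Position 8 ('c'): new char, reset run to 1
  Position 9 ('c'): continues run of 'c', length=2
  Position 10 ('b'): new char, reset run to 1
  Position 11 ('a'): new char, reset run to 1
  Position 12 ('c'): new char, reset run to 1
Longest run: 'a' with length 5

5


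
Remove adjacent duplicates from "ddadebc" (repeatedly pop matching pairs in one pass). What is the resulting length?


Input: ddadebc
Stack-based adjacent duplicate removal:
  Read 'd': push. Stack: d
  Read 'd': matches stack top 'd' => pop. Stack: (empty)
  Read 'a': push. Stack: a
  Read 'd': push. Stack: ad
  Read 'e': push. Stack: ade
  Read 'b': push. Stack: adeb
  Read 'c': push. Stack: adebc
Final stack: "adebc" (length 5)

5


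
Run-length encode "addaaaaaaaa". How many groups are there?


Input: addaaaaaaaa
Scanning for consecutive runs:
  Group 1: 'a' x 1 (positions 0-0)
  Group 2: 'd' x 2 (positions 1-2)
  Group 3: 'a' x 8 (positions 3-10)
Total groups: 3

3


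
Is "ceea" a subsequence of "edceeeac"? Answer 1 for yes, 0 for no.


Check if "ceea" is a subsequence of "edceeeac"
Greedy scan:
  Position 0 ('e'): no match needed
  Position 1 ('d'): no match needed
  Position 2 ('c'): matches sub[0] = 'c'
  Position 3 ('e'): matches sub[1] = 'e'
  Position 4 ('e'): matches sub[2] = 'e'
  Position 5 ('e'): no match needed
  Position 6 ('a'): matches sub[3] = 'a'
  Position 7 ('c'): no match needed
All 4 characters matched => is a subsequence

1


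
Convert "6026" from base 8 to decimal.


Input: "6026" in base 8
Positional expansion:
  Digit '6' (value 6) x 8^3 = 3072
  Digit '0' (value 0) x 8^2 = 0
  Digit '2' (value 2) x 8^1 = 16
  Digit '6' (value 6) x 8^0 = 6
Sum = 3094

3094


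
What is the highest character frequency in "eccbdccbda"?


Input: eccbdccbda
Character counts:
  'a': 1
  'b': 2
  'c': 4
  'd': 2
  'e': 1
Maximum frequency: 4

4


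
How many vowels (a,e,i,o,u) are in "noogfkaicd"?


Input: noogfkaicd
Checking each character:
  'n' at position 0: consonant
  'o' at position 1: vowel (running total: 1)
  'o' at position 2: vowel (running total: 2)
  'g' at position 3: consonant
  'f' at position 4: consonant
  'k' at position 5: consonant
  'a' at position 6: vowel (running total: 3)
  'i' at position 7: vowel (running total: 4)
  'c' at position 8: consonant
  'd' at position 9: consonant
Total vowels: 4

4


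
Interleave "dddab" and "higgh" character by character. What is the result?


Interleaving "dddab" and "higgh":
  Position 0: 'd' from first, 'h' from second => "dh"
  Position 1: 'd' from first, 'i' from second => "di"
  Position 2: 'd' from first, 'g' from second => "dg"
  Position 3: 'a' from first, 'g' from second => "ag"
  Position 4: 'b' from first, 'h' from second => "bh"
Result: dhdidgagbh

dhdidgagbh


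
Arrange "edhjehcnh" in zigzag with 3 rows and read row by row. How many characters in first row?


Zigzag "edhjehcnh" into 3 rows:
Placing characters:
  'e' => row 0
  'd' => row 1
  'h' => row 2
  'j' => row 1
  'e' => row 0
  'h' => row 1
  'c' => row 2
  'n' => row 1
  'h' => row 0
Rows:
  Row 0: "eeh"
  Row 1: "djhn"
  Row 2: "hc"
First row length: 3

3


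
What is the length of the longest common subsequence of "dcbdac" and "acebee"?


LCS of "dcbdac" and "acebee"
DP table:
           a    c    e    b    e    e
      0    0    0    0    0    0    0
  d   0    0    0    0    0    0    0
  c   0    0    1    1    1    1    1
  b   0    0    1    1    2    2    2
  d   0    0    1    1    2    2    2
  a   0    1    1    1    2    2    2
  c   0    1    2    2    2    2    2
LCS length = dp[6][6] = 2

2


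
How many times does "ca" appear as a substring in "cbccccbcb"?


Searching for "ca" in "cbccccbcb"
Scanning each position:
  Position 0: "cb" => no
  Position 1: "bc" => no
  Position 2: "cc" => no
  Position 3: "cc" => no
  Position 4: "cc" => no
  Position 5: "cb" => no
  Position 6: "bc" => no
  Position 7: "cb" => no
Total occurrences: 0

0


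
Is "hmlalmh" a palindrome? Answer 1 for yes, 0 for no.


Input: hmlalmh
Reversed: hmlalmh
  Compare pos 0 ('h') with pos 6 ('h'): match
  Compare pos 1 ('m') with pos 5 ('m'): match
  Compare pos 2 ('l') with pos 4 ('l'): match
Result: palindrome

1


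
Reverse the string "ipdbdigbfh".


Input: ipdbdigbfh
Reading characters right to left:
  Position 9: 'h'
  Position 8: 'f'
  Position 7: 'b'
  Position 6: 'g'
  Position 5: 'i'
  Position 4: 'd'
  Position 3: 'b'
  Position 2: 'd'
  Position 1: 'p'
  Position 0: 'i'
Reversed: hfbgidbdpi

hfbgidbdpi


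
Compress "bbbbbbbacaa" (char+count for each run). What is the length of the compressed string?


Input: bbbbbbbacaa
Runs:
  'b' x 7 => "b7"
  'a' x 1 => "a1"
  'c' x 1 => "c1"
  'a' x 2 => "a2"
Compressed: "b7a1c1a2"
Compressed length: 8

8


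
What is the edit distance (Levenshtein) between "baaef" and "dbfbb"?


Computing edit distance: "baaef" -> "dbfbb"
DP table:
           d    b    f    b    b
      0    1    2    3    4    5
  b   1    1    1    2    3    4
  a   2    2    2    2    3    4
  a   3    3    3    3    3    4
  e   4    4    4    4    4    4
  f   5    5    5    4    5    5
Edit distance = dp[5][5] = 5

5


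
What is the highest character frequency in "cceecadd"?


Input: cceecadd
Character counts:
  'a': 1
  'c': 3
  'd': 2
  'e': 2
Maximum frequency: 3

3


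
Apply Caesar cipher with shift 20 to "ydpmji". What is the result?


Caesar cipher: shift "ydpmji" by 20
  'y' (pos 24) + 20 = pos 18 = 's'
  'd' (pos 3) + 20 = pos 23 = 'x'
  'p' (pos 15) + 20 = pos 9 = 'j'
  'm' (pos 12) + 20 = pos 6 = 'g'
  'j' (pos 9) + 20 = pos 3 = 'd'
  'i' (pos 8) + 20 = pos 2 = 'c'
Result: sxjgdc

sxjgdc


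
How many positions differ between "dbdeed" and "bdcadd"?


Comparing "dbdeed" and "bdcadd" position by position:
  Position 0: 'd' vs 'b' => DIFFER
  Position 1: 'b' vs 'd' => DIFFER
  Position 2: 'd' vs 'c' => DIFFER
  Position 3: 'e' vs 'a' => DIFFER
  Position 4: 'e' vs 'd' => DIFFER
  Position 5: 'd' vs 'd' => same
Positions that differ: 5

5


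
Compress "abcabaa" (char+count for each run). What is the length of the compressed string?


Input: abcabaa
Runs:
  'a' x 1 => "a1"
  'b' x 1 => "b1"
  'c' x 1 => "c1"
  'a' x 1 => "a1"
  'b' x 1 => "b1"
  'a' x 2 => "a2"
Compressed: "a1b1c1a1b1a2"
Compressed length: 12

12


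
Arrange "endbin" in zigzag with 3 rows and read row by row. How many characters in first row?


Zigzag "endbin" into 3 rows:
Placing characters:
  'e' => row 0
  'n' => row 1
  'd' => row 2
  'b' => row 1
  'i' => row 0
  'n' => row 1
Rows:
  Row 0: "ei"
  Row 1: "nbn"
  Row 2: "d"
First row length: 2

2


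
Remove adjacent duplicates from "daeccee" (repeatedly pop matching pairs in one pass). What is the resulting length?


Input: daeccee
Stack-based adjacent duplicate removal:
  Read 'd': push. Stack: d
  Read 'a': push. Stack: da
  Read 'e': push. Stack: dae
  Read 'c': push. Stack: daec
  Read 'c': matches stack top 'c' => pop. Stack: dae
  Read 'e': matches stack top 'e' => pop. Stack: da
  Read 'e': push. Stack: dae
Final stack: "dae" (length 3)

3


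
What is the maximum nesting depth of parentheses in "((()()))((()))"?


Input: "((()()))((()))"
Tracking depth:
  Position 0 '(': depth becomes 1
  Position 1 '(': depth becomes 2
  Position 2 '(': depth becomes 3
  Position 3 ')': depth becomes 2
  Position 4 '(': depth becomes 3
  Position 5 ')': depth becomes 2
  Position 6 ')': depth becomes 1
  Position 7 ')': depth becomes 0
  Position 8 '(': depth becomes 1
  Position 9 '(': depth becomes 2
  Position 10 '(': depth becomes 3
  Position 11 ')': depth becomes 2
  Position 12 ')': depth becomes 1
  Position 13 ')': depth becomes 0
Maximum depth reached: 3

3


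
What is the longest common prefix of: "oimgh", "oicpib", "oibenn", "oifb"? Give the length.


Words: oimgh, oicpib, oibenn, oifb
  Position 0: all 'o' => match
  Position 1: all 'i' => match
  Position 2: ('m', 'c', 'b', 'f') => mismatch, stop
LCP = "oi" (length 2)

2


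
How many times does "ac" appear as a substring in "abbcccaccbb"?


Searching for "ac" in "abbcccaccbb"
Scanning each position:
  Position 0: "ab" => no
  Position 1: "bb" => no
  Position 2: "bc" => no
  Position 3: "cc" => no
  Position 4: "cc" => no
  Position 5: "ca" => no
  Position 6: "ac" => MATCH
  Position 7: "cc" => no
  Position 8: "cb" => no
  Position 9: "bb" => no
Total occurrences: 1

1


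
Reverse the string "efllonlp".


Input: efllonlp
Reading characters right to left:
  Position 7: 'p'
  Position 6: 'l'
  Position 5: 'n'
  Position 4: 'o'
  Position 3: 'l'
  Position 2: 'l'
  Position 1: 'f'
  Position 0: 'e'
Reversed: plnollfe

plnollfe


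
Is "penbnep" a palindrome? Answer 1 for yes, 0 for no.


Input: penbnep
Reversed: penbnep
  Compare pos 0 ('p') with pos 6 ('p'): match
  Compare pos 1 ('e') with pos 5 ('e'): match
  Compare pos 2 ('n') with pos 4 ('n'): match
Result: palindrome

1


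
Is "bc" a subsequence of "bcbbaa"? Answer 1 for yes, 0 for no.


Check if "bc" is a subsequence of "bcbbaa"
Greedy scan:
  Position 0 ('b'): matches sub[0] = 'b'
  Position 1 ('c'): matches sub[1] = 'c'
  Position 2 ('b'): no match needed
  Position 3 ('b'): no match needed
  Position 4 ('a'): no match needed
  Position 5 ('a'): no match needed
All 2 characters matched => is a subsequence

1


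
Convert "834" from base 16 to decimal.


Input: "834" in base 16
Positional expansion:
  Digit '8' (value 8) x 16^2 = 2048
  Digit '3' (value 3) x 16^1 = 48
  Digit '4' (value 4) x 16^0 = 4
Sum = 2100

2100


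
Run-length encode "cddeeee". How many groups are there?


Input: cddeeee
Scanning for consecutive runs:
  Group 1: 'c' x 1 (positions 0-0)
  Group 2: 'd' x 2 (positions 1-2)
  Group 3: 'e' x 4 (positions 3-6)
Total groups: 3

3


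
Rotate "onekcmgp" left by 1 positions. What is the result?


Input: "onekcmgp", rotate left by 1
First 1 characters: "o"
Remaining characters: "nekcmgp"
Concatenate remaining + first: "nekcmgp" + "o" = "nekcmgpo"

nekcmgpo


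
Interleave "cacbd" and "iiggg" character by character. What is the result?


Interleaving "cacbd" and "iiggg":
  Position 0: 'c' from first, 'i' from second => "ci"
  Position 1: 'a' from first, 'i' from second => "ai"
  Position 2: 'c' from first, 'g' from second => "cg"
  Position 3: 'b' from first, 'g' from second => "bg"
  Position 4: 'd' from first, 'g' from second => "dg"
Result: ciaicgbgdg

ciaicgbgdg


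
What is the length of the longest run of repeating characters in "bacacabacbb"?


Input: "bacacabacbb"
Scanning for longest run:
  Position 1 ('a'): new char, reset run to 1
  Position 2 ('c'): new char, reset run to 1
  Position 3 ('a'): new char, reset run to 1
  Position 4 ('c'): new char, reset run to 1
  Position 5 ('a'): new char, reset run to 1
  Position 6 ('b'): new char, reset run to 1
  Position 7 ('a'): new char, reset run to 1
  Position 8 ('c'): new char, reset run to 1
  Position 9 ('b'): new char, reset run to 1
  Position 10 ('b'): continues run of 'b', length=2
Longest run: 'b' with length 2

2


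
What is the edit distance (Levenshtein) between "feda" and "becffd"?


Computing edit distance: "feda" -> "becffd"
DP table:
           b    e    c    f    f    d
      0    1    2    3    4    5    6
  f   1    1    2    3    3    4    5
  e   2    2    1    2    3    4    5
  d   3    3    2    2    3    4    4
  a   4    4    3    3    3    4    5
Edit distance = dp[4][6] = 5

5


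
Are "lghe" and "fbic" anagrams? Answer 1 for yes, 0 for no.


Strings: "lghe", "fbic"
Sorted first:  eghl
Sorted second: bcfi
Differ at position 0: 'e' vs 'b' => not anagrams

0


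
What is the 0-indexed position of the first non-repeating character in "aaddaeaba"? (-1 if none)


Input: aaddaeaba
Character frequencies:
  'a': 5
  'b': 1
  'd': 2
  'e': 1
Scanning left to right for freq == 1:
  Position 0 ('a'): freq=5, skip
  Position 1 ('a'): freq=5, skip
  Position 2 ('d'): freq=2, skip
  Position 3 ('d'): freq=2, skip
  Position 4 ('a'): freq=5, skip
  Position 5 ('e'): unique! => answer = 5

5


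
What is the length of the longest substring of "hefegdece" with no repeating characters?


Input: "hefegdece"
Sliding window (track last position of each char):
  Position 0 ('h'): window [0,0] length 1 -- new best
  Position 1 ('e'): window [0,1] length 2 -- new best
  Position 2 ('f'): window [0,2] length 3 -- new best
  Position 3 ('e'): repeat (last at 1), move window start to 2
  Position 3 ('e'): window [2,3] length 2
  Position 4 ('g'): window [2,4] length 3
  Position 5 ('d'): window [2,5] length 4 -- new best
  Position 6 ('e'): repeat (last at 3), move window start to 4
  Position 6 ('e'): window [4,6] length 3
  Position 7 ('c'): window [4,7] length 4
  Position 8 ('e'): repeat (last at 6), move window start to 7
  Position 8 ('e'): window [7,8] length 2
Longest substring with no repeats: "fegd" with length 4

4


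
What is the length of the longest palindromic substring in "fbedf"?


Input: "fbedf"
Checking substrings for palindromes:
  No multi-char palindromic substrings found
Longest palindromic substring: "f" with length 1

1


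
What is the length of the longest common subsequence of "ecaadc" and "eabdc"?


LCS of "ecaadc" and "eabdc"
DP table:
           e    a    b    d    c
      0    0    0    0    0    0
  e   0    1    1    1    1    1
  c   0    1    1    1    1    2
  a   0    1    2    2    2    2
  a   0    1    2    2    2    2
  d   0    1    2    2    3    3
  c   0    1    2    2    3    4
LCS length = dp[6][5] = 4

4


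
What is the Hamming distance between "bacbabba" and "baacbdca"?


Comparing "bacbabba" and "baacbdca" position by position:
  Position 0: 'b' vs 'b' => same
  Position 1: 'a' vs 'a' => same
  Position 2: 'c' vs 'a' => differ
  Position 3: 'b' vs 'c' => differ
  Position 4: 'a' vs 'b' => differ
  Position 5: 'b' vs 'd' => differ
  Position 6: 'b' vs 'c' => differ
  Position 7: 'a' vs 'a' => same
Total differences (Hamming distance): 5

5


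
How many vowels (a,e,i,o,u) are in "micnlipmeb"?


Input: micnlipmeb
Checking each character:
  'm' at position 0: consonant
  'i' at position 1: vowel (running total: 1)
  'c' at position 2: consonant
  'n' at position 3: consonant
  'l' at position 4: consonant
  'i' at position 5: vowel (running total: 2)
  'p' at position 6: consonant
  'm' at position 7: consonant
  'e' at position 8: vowel (running total: 3)
  'b' at position 9: consonant
Total vowels: 3

3


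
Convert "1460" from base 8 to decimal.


Input: "1460" in base 8
Positional expansion:
  Digit '1' (value 1) x 8^3 = 512
  Digit '4' (value 4) x 8^2 = 256
  Digit '6' (value 6) x 8^1 = 48
  Digit '0' (value 0) x 8^0 = 0
Sum = 816

816


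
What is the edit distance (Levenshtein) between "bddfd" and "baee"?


Computing edit distance: "bddfd" -> "baee"
DP table:
           b    a    e    e
      0    1    2    3    4
  b   1    0    1    2    3
  d   2    1    1    2    3
  d   3    2    2    2    3
  f   4    3    3    3    3
  d   5    4    4    4    4
Edit distance = dp[5][4] = 4

4


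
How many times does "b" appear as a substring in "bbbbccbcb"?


Searching for "b" in "bbbbccbcb"
Scanning each position:
  Position 0: "b" => MATCH
  Position 1: "b" => MATCH
  Position 2: "b" => MATCH
  Position 3: "b" => MATCH
  Position 4: "c" => no
  Position 5: "c" => no
  Position 6: "b" => MATCH
  Position 7: "c" => no
  Position 8: "b" => MATCH
Total occurrences: 6

6


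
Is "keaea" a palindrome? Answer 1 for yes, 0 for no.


Input: keaea
Reversed: aeaek
  Compare pos 0 ('k') with pos 4 ('a'): MISMATCH
  Compare pos 1 ('e') with pos 3 ('e'): match
Result: not a palindrome

0


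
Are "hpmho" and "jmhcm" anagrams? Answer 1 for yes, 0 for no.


Strings: "hpmho", "jmhcm"
Sorted first:  hhmop
Sorted second: chjmm
Differ at position 0: 'h' vs 'c' => not anagrams

0


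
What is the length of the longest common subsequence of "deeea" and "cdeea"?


LCS of "deeea" and "cdeea"
DP table:
           c    d    e    e    a
      0    0    0    0    0    0
  d   0    0    1    1    1    1
  e   0    0    1    2    2    2
  e   0    0    1    2    3    3
  e   0    0    1    2    3    3
  a   0    0    1    2    3    4
LCS length = dp[5][5] = 4

4


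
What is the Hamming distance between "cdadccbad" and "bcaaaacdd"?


Comparing "cdadccbad" and "bcaaaacdd" position by position:
  Position 0: 'c' vs 'b' => differ
  Position 1: 'd' vs 'c' => differ
  Position 2: 'a' vs 'a' => same
  Position 3: 'd' vs 'a' => differ
  Position 4: 'c' vs 'a' => differ
  Position 5: 'c' vs 'a' => differ
  Position 6: 'b' vs 'c' => differ
  Position 7: 'a' vs 'd' => differ
  Position 8: 'd' vs 'd' => same
Total differences (Hamming distance): 7

7


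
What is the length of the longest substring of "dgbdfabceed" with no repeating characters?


Input: "dgbdfabceed"
Sliding window (track last position of each char):
  Position 0 ('d'): window [0,0] length 1 -- new best
  Position 1 ('g'): window [0,1] length 2 -- new best
  Position 2 ('b'): window [0,2] length 3 -- new best
  Position 3 ('d'): repeat (last at 0), move window start to 1
  Position 3 ('d'): window [1,3] length 3
  Position 4 ('f'): window [1,4] length 4 -- new best
  Position 5 ('a'): window [1,5] length 5 -- new best
  Position 6 ('b'): repeat (last at 2), move window start to 3
  Position 6 ('b'): window [3,6] length 4
  Position 7 ('c'): window [3,7] length 5
  Position 8 ('e'): window [3,8] length 6 -- new best
  Position 9 ('e'): repeat (last at 8), move window start to 9
  Position 9 ('e'): window [9,9] length 1
  Position 10 ('d'): window [9,10] length 2
Longest substring with no repeats: "dfabce" with length 6

6


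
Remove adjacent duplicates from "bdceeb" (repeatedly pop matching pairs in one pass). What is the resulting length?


Input: bdceeb
Stack-based adjacent duplicate removal:
  Read 'b': push. Stack: b
  Read 'd': push. Stack: bd
  Read 'c': push. Stack: bdc
  Read 'e': push. Stack: bdce
  Read 'e': matches stack top 'e' => pop. Stack: bdc
  Read 'b': push. Stack: bdcb
Final stack: "bdcb" (length 4)

4


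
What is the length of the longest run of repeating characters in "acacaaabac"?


Input: "acacaaabac"
Scanning for longest run:
  Position 1 ('c'): new char, reset run to 1
  Position 2 ('a'): new char, reset run to 1
  Position 3 ('c'): new char, reset run to 1
  Position 4 ('a'): new char, reset run to 1
  Position 5 ('a'): continues run of 'a', length=2
  Position 6 ('a'): continues run of 'a', length=3
  Position 7 ('b'): new char, reset run to 1
  Position 8 ('a'): new char, reset run to 1
  Position 9 ('c'): new char, reset run to 1
Longest run: 'a' with length 3

3


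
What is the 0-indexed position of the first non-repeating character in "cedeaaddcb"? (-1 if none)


Input: cedeaaddcb
Character frequencies:
  'a': 2
  'b': 1
  'c': 2
  'd': 3
  'e': 2
Scanning left to right for freq == 1:
  Position 0 ('c'): freq=2, skip
  Position 1 ('e'): freq=2, skip
  Position 2 ('d'): freq=3, skip
  Position 3 ('e'): freq=2, skip
  Position 4 ('a'): freq=2, skip
  Position 5 ('a'): freq=2, skip
  Position 6 ('d'): freq=3, skip
  Position 7 ('d'): freq=3, skip
  Position 8 ('c'): freq=2, skip
  Position 9 ('b'): unique! => answer = 9

9


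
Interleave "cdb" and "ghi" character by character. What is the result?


Interleaving "cdb" and "ghi":
  Position 0: 'c' from first, 'g' from second => "cg"
  Position 1: 'd' from first, 'h' from second => "dh"
  Position 2: 'b' from first, 'i' from second => "bi"
Result: cgdhbi

cgdhbi


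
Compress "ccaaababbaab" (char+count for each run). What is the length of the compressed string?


Input: ccaaababbaab
Runs:
  'c' x 2 => "c2"
  'a' x 3 => "a3"
  'b' x 1 => "b1"
  'a' x 1 => "a1"
  'b' x 2 => "b2"
  'a' x 2 => "a2"
  'b' x 1 => "b1"
Compressed: "c2a3b1a1b2a2b1"
Compressed length: 14

14


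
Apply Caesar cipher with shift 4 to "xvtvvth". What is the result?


Caesar cipher: shift "xvtvvth" by 4
  'x' (pos 23) + 4 = pos 1 = 'b'
  'v' (pos 21) + 4 = pos 25 = 'z'
  't' (pos 19) + 4 = pos 23 = 'x'
  'v' (pos 21) + 4 = pos 25 = 'z'
  'v' (pos 21) + 4 = pos 25 = 'z'
  't' (pos 19) + 4 = pos 23 = 'x'
  'h' (pos 7) + 4 = pos 11 = 'l'
Result: bzxzzxl

bzxzzxl


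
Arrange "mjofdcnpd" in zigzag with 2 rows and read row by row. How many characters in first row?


Zigzag "mjofdcnpd" into 2 rows:
Placing characters:
  'm' => row 0
  'j' => row 1
  'o' => row 0
  'f' => row 1
  'd' => row 0
  'c' => row 1
  'n' => row 0
  'p' => row 1
  'd' => row 0
Rows:
  Row 0: "modnd"
  Row 1: "jfcp"
First row length: 5

5


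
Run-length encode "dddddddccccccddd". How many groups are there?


Input: dddddddccccccddd
Scanning for consecutive runs:
  Group 1: 'd' x 7 (positions 0-6)
  Group 2: 'c' x 6 (positions 7-12)
  Group 3: 'd' x 3 (positions 13-15)
Total groups: 3

3


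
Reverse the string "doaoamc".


Input: doaoamc
Reading characters right to left:
  Position 6: 'c'
  Position 5: 'm'
  Position 4: 'a'
  Position 3: 'o'
  Position 2: 'a'
  Position 1: 'o'
  Position 0: 'd'
Reversed: cmaoaod

cmaoaod


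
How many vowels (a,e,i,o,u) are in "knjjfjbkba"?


Input: knjjfjbkba
Checking each character:
  'k' at position 0: consonant
  'n' at position 1: consonant
  'j' at position 2: consonant
  'j' at position 3: consonant
  'f' at position 4: consonant
  'j' at position 5: consonant
  'b' at position 6: consonant
  'k' at position 7: consonant
  'b' at position 8: consonant
  'a' at position 9: vowel (running total: 1)
Total vowels: 1

1


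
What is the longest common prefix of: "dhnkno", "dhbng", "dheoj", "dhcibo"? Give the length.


Words: dhnkno, dhbng, dheoj, dhcibo
  Position 0: all 'd' => match
  Position 1: all 'h' => match
  Position 2: ('n', 'b', 'e', 'c') => mismatch, stop
LCP = "dh" (length 2)

2


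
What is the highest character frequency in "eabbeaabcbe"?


Input: eabbeaabcbe
Character counts:
  'a': 3
  'b': 4
  'c': 1
  'e': 3
Maximum frequency: 4

4


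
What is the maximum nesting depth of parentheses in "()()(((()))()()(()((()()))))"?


Input: "()()(((()))()()(()((()()))))"
Tracking depth:
  Position 0 '(': depth becomes 1
  Position 1 ')': depth becomes 0
  Position 2 '(': depth becomes 1
  Position 3 ')': depth becomes 0
  Position 4 '(': depth becomes 1
  Position 5 '(': depth becomes 2
  Position 6 '(': depth becomes 3
  Position 7 '(': depth becomes 4
  Position 8 ')': depth becomes 3
  Position 9 ')': depth becomes 2
  Position 10 ')': depth becomes 1
  Position 11 '(': depth becomes 2
  Position 12 ')': depth becomes 1
  Position 13 '(': depth becomes 2
  Position 14 ')': depth becomes 1
  Position 15 '(': depth becomes 2
  Position 16 '(': depth becomes 3
  Position 17 ')': depth becomes 2
  Position 18 '(': depth becomes 3
  Position 19 '(': depth becomes 4
  Position 20 '(': depth becomes 5
  Position 21 ')': depth becomes 4
  Position 22 '(': depth becomes 5
  Position 23 ')': depth becomes 4
  Position 24 ')': depth becomes 3
  Position 25 ')': depth becomes 2
  Position 26 ')': depth becomes 1
  Position 27 ')': depth becomes 0
Maximum depth reached: 5

5


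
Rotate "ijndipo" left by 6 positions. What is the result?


Input: "ijndipo", rotate left by 6
First 6 characters: "ijndip"
Remaining characters: "o"
Concatenate remaining + first: "o" + "ijndip" = "oijndip"

oijndip


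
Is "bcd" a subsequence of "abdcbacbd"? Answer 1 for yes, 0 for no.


Check if "bcd" is a subsequence of "abdcbacbd"
Greedy scan:
  Position 0 ('a'): no match needed
  Position 1 ('b'): matches sub[0] = 'b'
  Position 2 ('d'): no match needed
  Position 3 ('c'): matches sub[1] = 'c'
  Position 4 ('b'): no match needed
  Position 5 ('a'): no match needed
  Position 6 ('c'): no match needed
  Position 7 ('b'): no match needed
  Position 8 ('d'): matches sub[2] = 'd'
All 3 characters matched => is a subsequence

1


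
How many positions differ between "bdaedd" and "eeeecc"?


Comparing "bdaedd" and "eeeecc" position by position:
  Position 0: 'b' vs 'e' => DIFFER
  Position 1: 'd' vs 'e' => DIFFER
  Position 2: 'a' vs 'e' => DIFFER
  Position 3: 'e' vs 'e' => same
  Position 4: 'd' vs 'c' => DIFFER
  Position 5: 'd' vs 'c' => DIFFER
Positions that differ: 5

5


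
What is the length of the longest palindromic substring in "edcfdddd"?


Input: "edcfdddd"
Checking substrings for palindromes:
  [4:8] "dddd" (len 4) => palindrome
  [4:7] "ddd" (len 3) => palindrome
  [5:8] "ddd" (len 3) => palindrome
  [4:6] "dd" (len 2) => palindrome
  [5:7] "dd" (len 2) => palindrome
  [6:8] "dd" (len 2) => palindrome
Longest palindromic substring: "dddd" with length 4

4


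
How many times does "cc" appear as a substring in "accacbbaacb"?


Searching for "cc" in "accacbbaacb"
Scanning each position:
  Position 0: "ac" => no
  Position 1: "cc" => MATCH
  Position 2: "ca" => no
  Position 3: "ac" => no
  Position 4: "cb" => no
  Position 5: "bb" => no
  Position 6: "ba" => no
  Position 7: "aa" => no
  Position 8: "ac" => no
  Position 9: "cb" => no
Total occurrences: 1

1


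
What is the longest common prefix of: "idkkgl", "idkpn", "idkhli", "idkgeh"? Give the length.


Words: idkkgl, idkpn, idkhli, idkgeh
  Position 0: all 'i' => match
  Position 1: all 'd' => match
  Position 2: all 'k' => match
  Position 3: ('k', 'p', 'h', 'g') => mismatch, stop
LCP = "idk" (length 3)

3


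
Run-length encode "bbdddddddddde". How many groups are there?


Input: bbdddddddddde
Scanning for consecutive runs:
  Group 1: 'b' x 2 (positions 0-1)
  Group 2: 'd' x 10 (positions 2-11)
  Group 3: 'e' x 1 (positions 12-12)
Total groups: 3

3


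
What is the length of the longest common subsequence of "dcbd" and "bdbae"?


LCS of "dcbd" and "bdbae"
DP table:
           b    d    b    a    e
      0    0    0    0    0    0
  d   0    0    1    1    1    1
  c   0    0    1    1    1    1
  b   0    1    1    2    2    2
  d   0    1    2    2    2    2
LCS length = dp[4][5] = 2

2


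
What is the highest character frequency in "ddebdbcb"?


Input: ddebdbcb
Character counts:
  'b': 3
  'c': 1
  'd': 3
  'e': 1
Maximum frequency: 3

3


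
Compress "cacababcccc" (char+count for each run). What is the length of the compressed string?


Input: cacababcccc
Runs:
  'c' x 1 => "c1"
  'a' x 1 => "a1"
  'c' x 1 => "c1"
  'a' x 1 => "a1"
  'b' x 1 => "b1"
  'a' x 1 => "a1"
  'b' x 1 => "b1"
  'c' x 4 => "c4"
Compressed: "c1a1c1a1b1a1b1c4"
Compressed length: 16

16


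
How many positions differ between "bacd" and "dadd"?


Comparing "bacd" and "dadd" position by position:
  Position 0: 'b' vs 'd' => DIFFER
  Position 1: 'a' vs 'a' => same
  Position 2: 'c' vs 'd' => DIFFER
  Position 3: 'd' vs 'd' => same
Positions that differ: 2

2


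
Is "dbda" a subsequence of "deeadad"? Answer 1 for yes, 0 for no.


Check if "dbda" is a subsequence of "deeadad"
Greedy scan:
  Position 0 ('d'): matches sub[0] = 'd'
  Position 1 ('e'): no match needed
  Position 2 ('e'): no match needed
  Position 3 ('a'): no match needed
  Position 4 ('d'): no match needed
  Position 5 ('a'): no match needed
  Position 6 ('d'): no match needed
Only matched 1/4 characters => not a subsequence

0


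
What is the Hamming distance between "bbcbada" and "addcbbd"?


Comparing "bbcbada" and "addcbbd" position by position:
  Position 0: 'b' vs 'a' => differ
  Position 1: 'b' vs 'd' => differ
  Position 2: 'c' vs 'd' => differ
  Position 3: 'b' vs 'c' => differ
  Position 4: 'a' vs 'b' => differ
  Position 5: 'd' vs 'b' => differ
  Position 6: 'a' vs 'd' => differ
Total differences (Hamming distance): 7

7


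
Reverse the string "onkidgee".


Input: onkidgee
Reading characters right to left:
  Position 7: 'e'
  Position 6: 'e'
  Position 5: 'g'
  Position 4: 'd'
  Position 3: 'i'
  Position 2: 'k'
  Position 1: 'n'
  Position 0: 'o'
Reversed: eegdikno

eegdikno


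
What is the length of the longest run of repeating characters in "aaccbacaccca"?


Input: "aaccbacaccca"
Scanning for longest run:
  Position 1 ('a'): continues run of 'a', length=2
  Position 2 ('c'): new char, reset run to 1
  Position 3 ('c'): continues run of 'c', length=2
  Position 4 ('b'): new char, reset run to 1
  Position 5 ('a'): new char, reset run to 1
  Position 6 ('c'): new char, reset run to 1
  Position 7 ('a'): new char, reset run to 1
  Position 8 ('c'): new char, reset run to 1
  Position 9 ('c'): continues run of 'c', length=2
  Position 10 ('c'): continues run of 'c', length=3
  Position 11 ('a'): new char, reset run to 1
Longest run: 'c' with length 3

3


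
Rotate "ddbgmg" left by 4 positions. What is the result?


Input: "ddbgmg", rotate left by 4
First 4 characters: "ddbg"
Remaining characters: "mg"
Concatenate remaining + first: "mg" + "ddbg" = "mgddbg"

mgddbg


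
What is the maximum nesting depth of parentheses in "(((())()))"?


Input: "(((())()))"
Tracking depth:
  Position 0 '(': depth becomes 1
  Position 1 '(': depth becomes 2
  Position 2 '(': depth becomes 3
  Position 3 '(': depth becomes 4
  Position 4 ')': depth becomes 3
  Position 5 ')': depth becomes 2
  Position 6 '(': depth becomes 3
  Position 7 ')': depth becomes 2
  Position 8 ')': depth becomes 1
  Position 9 ')': depth becomes 0
Maximum depth reached: 4

4


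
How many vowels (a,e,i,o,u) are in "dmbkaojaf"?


Input: dmbkaojaf
Checking each character:
  'd' at position 0: consonant
  'm' at position 1: consonant
  'b' at position 2: consonant
  'k' at position 3: consonant
  'a' at position 4: vowel (running total: 1)
  'o' at position 5: vowel (running total: 2)
  'j' at position 6: consonant
  'a' at position 7: vowel (running total: 3)
  'f' at position 8: consonant
Total vowels: 3

3


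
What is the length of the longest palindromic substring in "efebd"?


Input: "efebd"
Checking substrings for palindromes:
  [0:3] "efe" (len 3) => palindrome
Longest palindromic substring: "efe" with length 3

3


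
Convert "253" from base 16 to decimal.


Input: "253" in base 16
Positional expansion:
  Digit '2' (value 2) x 16^2 = 512
  Digit '5' (value 5) x 16^1 = 80
  Digit '3' (value 3) x 16^0 = 3
Sum = 595

595


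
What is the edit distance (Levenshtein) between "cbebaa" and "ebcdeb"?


Computing edit distance: "cbebaa" -> "ebcdeb"
DP table:
           e    b    c    d    e    b
      0    1    2    3    4    5    6
  c   1    1    2    2    3    4    5
  b   2    2    1    2    3    4    4
  e   3    2    2    2    3    3    4
  b   4    3    2    3    3    4    3
  a   5    4    3    3    4    4    4
  a   6    5    4    4    4    5    5
Edit distance = dp[6][6] = 5

5


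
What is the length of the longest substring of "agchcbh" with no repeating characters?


Input: "agchcbh"
Sliding window (track last position of each char):
  Position 0 ('a'): window [0,0] length 1 -- new best
  Position 1 ('g'): window [0,1] length 2 -- new best
  Position 2 ('c'): window [0,2] length 3 -- new best
  Position 3 ('h'): window [0,3] length 4 -- new best
  Position 4 ('c'): repeat (last at 2), move window start to 3
  Position 4 ('c'): window [3,4] length 2
  Position 5 ('b'): window [3,5] length 3
  Position 6 ('h'): repeat (last at 3), move window start to 4
  Position 6 ('h'): window [4,6] length 3
Longest substring with no repeats: "agch" with length 4

4


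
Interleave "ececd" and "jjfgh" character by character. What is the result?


Interleaving "ececd" and "jjfgh":
  Position 0: 'e' from first, 'j' from second => "ej"
  Position 1: 'c' from first, 'j' from second => "cj"
  Position 2: 'e' from first, 'f' from second => "ef"
  Position 3: 'c' from first, 'g' from second => "cg"
  Position 4: 'd' from first, 'h' from second => "dh"
Result: ejcjefcgdh

ejcjefcgdh


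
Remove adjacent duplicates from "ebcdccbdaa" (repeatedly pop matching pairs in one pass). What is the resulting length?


Input: ebcdccbdaa
Stack-based adjacent duplicate removal:
  Read 'e': push. Stack: e
  Read 'b': push. Stack: eb
  Read 'c': push. Stack: ebc
  Read 'd': push. Stack: ebcd
  Read 'c': push. Stack: ebcdc
  Read 'c': matches stack top 'c' => pop. Stack: ebcd
  Read 'b': push. Stack: ebcdb
  Read 'd': push. Stack: ebcdbd
  Read 'a': push. Stack: ebcdbda
  Read 'a': matches stack top 'a' => pop. Stack: ebcdbd
Final stack: "ebcdbd" (length 6)

6


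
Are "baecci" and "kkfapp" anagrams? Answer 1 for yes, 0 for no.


Strings: "baecci", "kkfapp"
Sorted first:  abccei
Sorted second: afkkpp
Differ at position 1: 'b' vs 'f' => not anagrams

0


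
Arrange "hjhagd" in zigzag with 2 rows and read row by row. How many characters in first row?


Zigzag "hjhagd" into 2 rows:
Placing characters:
  'h' => row 0
  'j' => row 1
  'h' => row 0
  'a' => row 1
  'g' => row 0
  'd' => row 1
Rows:
  Row 0: "hhg"
  Row 1: "jad"
First row length: 3

3


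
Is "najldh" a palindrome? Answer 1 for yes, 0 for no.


Input: najldh
Reversed: hdljan
  Compare pos 0 ('n') with pos 5 ('h'): MISMATCH
  Compare pos 1 ('a') with pos 4 ('d'): MISMATCH
  Compare pos 2 ('j') with pos 3 ('l'): MISMATCH
Result: not a palindrome

0


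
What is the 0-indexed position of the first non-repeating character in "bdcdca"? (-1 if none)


Input: bdcdca
Character frequencies:
  'a': 1
  'b': 1
  'c': 2
  'd': 2
Scanning left to right for freq == 1:
  Position 0 ('b'): unique! => answer = 0

0


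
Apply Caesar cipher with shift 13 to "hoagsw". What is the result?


Caesar cipher: shift "hoagsw" by 13
  'h' (pos 7) + 13 = pos 20 = 'u'
  'o' (pos 14) + 13 = pos 1 = 'b'
  'a' (pos 0) + 13 = pos 13 = 'n'
  'g' (pos 6) + 13 = pos 19 = 't'
  's' (pos 18) + 13 = pos 5 = 'f'
  'w' (pos 22) + 13 = pos 9 = 'j'
Result: ubntfj

ubntfj


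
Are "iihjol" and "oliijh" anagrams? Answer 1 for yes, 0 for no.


Strings: "iihjol", "oliijh"
Sorted first:  hiijlo
Sorted second: hiijlo
Sorted forms match => anagrams

1


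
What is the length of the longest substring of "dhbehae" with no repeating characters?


Input: "dhbehae"
Sliding window (track last position of each char):
  Position 0 ('d'): window [0,0] length 1 -- new best
  Position 1 ('h'): window [0,1] length 2 -- new best
  Position 2 ('b'): window [0,2] length 3 -- new best
  Position 3 ('e'): window [0,3] length 4 -- new best
  Position 4 ('h'): repeat (last at 1), move window start to 2
  Position 4 ('h'): window [2,4] length 3
  Position 5 ('a'): window [2,5] length 4
  Position 6 ('e'): repeat (last at 3), move window start to 4
  Position 6 ('e'): window [4,6] length 3
Longest substring with no repeats: "dhbe" with length 4

4


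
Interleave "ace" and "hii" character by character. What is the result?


Interleaving "ace" and "hii":
  Position 0: 'a' from first, 'h' from second => "ah"
  Position 1: 'c' from first, 'i' from second => "ci"
  Position 2: 'e' from first, 'i' from second => "ei"
Result: ahciei

ahciei


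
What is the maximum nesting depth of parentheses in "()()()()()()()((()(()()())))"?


Input: "()()()()()()()((()(()()())))"
Tracking depth:
  Position 0 '(': depth becomes 1
  Position 1 ')': depth becomes 0
  Position 2 '(': depth becomes 1
  Position 3 ')': depth becomes 0
  Position 4 '(': depth becomes 1
  Position 5 ')': depth becomes 0
  Position 6 '(': depth becomes 1
  Position 7 ')': depth becomes 0
  Position 8 '(': depth becomes 1
  Position 9 ')': depth becomes 0
  Position 10 '(': depth becomes 1
  Position 11 ')': depth becomes 0
  Position 12 '(': depth becomes 1
  Position 13 ')': depth becomes 0
  Position 14 '(': depth becomes 1
  Position 15 '(': depth becomes 2
  Position 16 '(': depth becomes 3
  Position 17 ')': depth becomes 2
  Position 18 '(': depth becomes 3
  Position 19 '(': depth becomes 4
  Position 20 ')': depth becomes 3
  Position 21 '(': depth becomes 4
  Position 22 ')': depth becomes 3
  Position 23 '(': depth becomes 4
  Position 24 ')': depth becomes 3
  Position 25 ')': depth becomes 2
  Position 26 ')': depth becomes 1
  Position 27 ')': depth becomes 0
Maximum depth reached: 4

4
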